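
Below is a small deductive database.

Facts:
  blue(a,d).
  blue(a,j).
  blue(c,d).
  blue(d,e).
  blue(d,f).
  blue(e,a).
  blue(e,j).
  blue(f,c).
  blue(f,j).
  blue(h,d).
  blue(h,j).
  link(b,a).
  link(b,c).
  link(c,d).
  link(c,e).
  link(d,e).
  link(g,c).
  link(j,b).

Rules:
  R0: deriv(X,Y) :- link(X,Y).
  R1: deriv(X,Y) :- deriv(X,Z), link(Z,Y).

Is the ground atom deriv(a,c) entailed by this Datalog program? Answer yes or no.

round 1: derive deriv(b,a) via R0 from link(b,a)
round 1: derive deriv(b,c) via R0 from link(b,c)
round 1: derive deriv(c,d) via R0 from link(c,d)
round 1: derive deriv(c,e) via R0 from link(c,e)
round 1: derive deriv(d,e) via R0 from link(d,e)
round 1: derive deriv(g,c) via R0 from link(g,c)
round 1: derive deriv(j,b) via R0 from link(j,b)
round 2: derive deriv(b,d) via R1 from deriv(b,c), link(c,d)
round 2: derive deriv(b,e) via R1 from deriv(b,c), link(c,e)
round 2: derive deriv(g,d) via R1 from deriv(g,c), link(c,d)
round 2: derive deriv(g,e) via R1 from deriv(g,c), link(c,e)
round 2: derive deriv(j,a) via R1 from deriv(j,b), link(b,a)
round 2: derive deriv(j,c) via R1 from deriv(j,b), link(b,c)
round 3: derive deriv(j,d) via R1 from deriv(j,c), link(c,d)
round 3: derive deriv(j,e) via R1 from deriv(j,c), link(c,e)

no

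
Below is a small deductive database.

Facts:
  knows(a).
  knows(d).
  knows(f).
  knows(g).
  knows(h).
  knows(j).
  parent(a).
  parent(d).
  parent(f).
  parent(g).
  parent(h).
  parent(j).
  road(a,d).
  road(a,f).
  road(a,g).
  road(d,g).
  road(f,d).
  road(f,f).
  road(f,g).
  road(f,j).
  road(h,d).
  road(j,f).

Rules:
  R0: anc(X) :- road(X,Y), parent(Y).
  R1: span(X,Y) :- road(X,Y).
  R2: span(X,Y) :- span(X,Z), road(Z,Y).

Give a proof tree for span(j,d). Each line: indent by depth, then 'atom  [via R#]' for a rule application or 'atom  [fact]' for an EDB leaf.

round 1: derive span(a,d) via R1 from road(a,d)
round 1: derive span(a,f) via R1 from road(a,f)
round 1: derive span(a,g) via R1 from road(a,g)
round 1: derive span(d,g) via R1 from road(d,g)
round 1: derive span(f,d) via R1 from road(f,d)
round 1: derive span(f,f) via R1 from road(f,f)
round 1: derive span(f,g) via R1 from road(f,g)
round 1: derive span(f,j) via R1 from road(f,j)
round 1: derive span(h,d) via R1 from road(h,d)
round 1: derive span(j,f) via R1 from road(j,f)
round 2: derive span(a,j) via R2 from span(a,f), road(f,j)
round 2: derive span(h,g) via R2 from span(h,d), road(d,g)
round 2: derive span(j,d) via R2 from span(j,f), road(f,d)
round 2: derive span(j,g) via R2 from span(j,f), road(f,g)
round 2: derive span(j,j) via R2 from span(j,f), road(f,j)

span(j,d)  [via R2]
  span(j,f)  [via R1]
    road(j,f)  [fact]
  road(f,d)  [fact]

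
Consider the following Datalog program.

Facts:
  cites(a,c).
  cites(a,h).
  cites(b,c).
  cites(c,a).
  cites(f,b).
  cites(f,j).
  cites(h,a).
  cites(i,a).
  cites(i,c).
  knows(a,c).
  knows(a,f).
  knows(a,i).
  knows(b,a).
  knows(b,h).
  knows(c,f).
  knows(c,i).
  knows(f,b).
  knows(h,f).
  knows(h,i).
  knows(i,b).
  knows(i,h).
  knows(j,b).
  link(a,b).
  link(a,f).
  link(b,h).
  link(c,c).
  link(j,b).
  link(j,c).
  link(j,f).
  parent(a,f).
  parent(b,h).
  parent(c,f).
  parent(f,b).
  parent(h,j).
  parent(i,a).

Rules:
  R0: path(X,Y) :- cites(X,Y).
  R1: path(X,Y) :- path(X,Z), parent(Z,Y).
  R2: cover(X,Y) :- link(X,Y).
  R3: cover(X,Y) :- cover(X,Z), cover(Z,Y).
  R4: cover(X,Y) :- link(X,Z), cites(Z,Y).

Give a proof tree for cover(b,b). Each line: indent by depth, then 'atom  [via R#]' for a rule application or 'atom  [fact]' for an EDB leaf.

round 1: derive cover(a,b) via R2 from link(a,b)
round 1: derive cover(a,f) via R2 from link(a,f)
round 1: derive cover(b,h) via R2 from link(b,h)
round 1: derive cover(c,c) via R2 from link(c,c)
round 1: derive cover(j,b) via R2 from link(j,b)
round 1: derive cover(j,c) via R2 from link(j,c)
round 1: derive cover(j,f) via R2 from link(j,f)
round 1: derive cover(a,c) via R4 from link(a,b), cites(b,c)
round 1: derive cover(a,j) via R4 from link(a,f), cites(f,j)
round 1: derive cover(b,a) via R4 from link(b,h), cites(h,a)
round 1: derive cover(c,a) via R4 from link(c,c), cites(c,a)
round 1: derive cover(j,a) via R4 from link(j,c), cites(c,a)
round 1: derive cover(j,j) via R4 from link(j,f), cites(f,j)
round 2: derive cover(a,a) via R3 from cover(a,b), cover(b,a)
round 2: derive cover(a,h) via R3 from cover(a,b), cover(b,h)
round 2: derive cover(b,b) via R3 from cover(b,a), cover(a,b)
round 2: derive cover(b,c) via R3 from cover(b,a), cover(a,c)
round 2: derive cover(b,f) via R3 from cover(b,a), cover(a,f)
round 2: derive cover(b,j) via R3 from cover(b,a), cover(a,j)
round 2: derive cover(c,b) via R3 from cover(c,a), cover(a,b)
round 2: derive cover(c,f) via R3 from cover(c,a), cover(a,f)
round 2: derive cover(c,j) via R3 from cover(c,a), cover(a,j)
round 2: derive cover(j,h) via R3 from cover(j,b), cover(b,h)
round 3: derive cover(c,h) via R3 from cover(c,a), cover(a,h)

cover(b,b)  [via R3]
  cover(b,a)  [via R4]
    link(b,h)  [fact]
    cites(h,a)  [fact]
  cover(a,b)  [via R2]
    link(a,b)  [fact]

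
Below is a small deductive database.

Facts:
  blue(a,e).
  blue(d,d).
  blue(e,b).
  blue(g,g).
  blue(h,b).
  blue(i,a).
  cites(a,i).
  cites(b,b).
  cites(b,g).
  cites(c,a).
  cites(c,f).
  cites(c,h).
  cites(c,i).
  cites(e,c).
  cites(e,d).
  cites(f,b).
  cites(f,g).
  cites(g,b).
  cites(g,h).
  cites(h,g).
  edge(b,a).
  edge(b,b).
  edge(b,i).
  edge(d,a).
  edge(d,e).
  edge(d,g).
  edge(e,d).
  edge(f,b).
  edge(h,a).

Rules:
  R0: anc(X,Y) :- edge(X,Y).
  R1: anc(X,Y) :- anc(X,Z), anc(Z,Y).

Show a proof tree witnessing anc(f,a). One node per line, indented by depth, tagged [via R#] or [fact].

round 1: derive anc(b,a) via R0 from edge(b,a)
round 1: derive anc(b,b) via R0 from edge(b,b)
round 1: derive anc(b,i) via R0 from edge(b,i)
round 1: derive anc(d,a) via R0 from edge(d,a)
round 1: derive anc(d,e) via R0 from edge(d,e)
round 1: derive anc(d,g) via R0 from edge(d,g)
round 1: derive anc(e,d) via R0 from edge(e,d)
round 1: derive anc(f,b) via R0 from edge(f,b)
round 1: derive anc(h,a) via R0 from edge(h,a)
round 2: derive anc(d,d) via R1 from anc(d,e), anc(e,d)
round 2: derive anc(e,a) via R1 from anc(e,d), anc(d,a)
round 2: derive anc(e,e) via R1 from anc(e,d), anc(d,e)
round 2: derive anc(e,g) via R1 from anc(e,d), anc(d,g)
round 2: derive anc(f,a) via R1 from anc(f,b), anc(b,a)
round 2: derive anc(f,i) via R1 from anc(f,b), anc(b,i)

anc(f,a)  [via R1]
  anc(f,b)  [via R0]
    edge(f,b)  [fact]
  anc(b,a)  [via R0]
    edge(b,a)  [fact]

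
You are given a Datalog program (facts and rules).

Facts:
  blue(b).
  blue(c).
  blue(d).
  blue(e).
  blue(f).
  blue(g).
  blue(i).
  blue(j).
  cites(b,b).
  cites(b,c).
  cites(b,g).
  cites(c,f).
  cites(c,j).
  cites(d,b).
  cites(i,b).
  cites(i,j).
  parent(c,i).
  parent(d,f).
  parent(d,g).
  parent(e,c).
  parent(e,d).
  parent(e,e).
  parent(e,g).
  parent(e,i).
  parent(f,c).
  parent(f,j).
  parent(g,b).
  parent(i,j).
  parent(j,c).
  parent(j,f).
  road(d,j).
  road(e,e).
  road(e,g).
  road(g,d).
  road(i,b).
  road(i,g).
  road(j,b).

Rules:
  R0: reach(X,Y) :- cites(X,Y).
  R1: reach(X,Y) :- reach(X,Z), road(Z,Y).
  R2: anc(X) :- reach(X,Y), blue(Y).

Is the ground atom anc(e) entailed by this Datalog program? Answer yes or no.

round 1: derive reach(b,b) via R0 from cites(b,b)
round 1: derive reach(b,c) via R0 from cites(b,c)
round 1: derive reach(b,g) via R0 from cites(b,g)
round 1: derive reach(c,f) via R0 from cites(c,f)
round 1: derive reach(c,j) via R0 from cites(c,j)
round 1: derive reach(d,b) via R0 from cites(d,b)
round 1: derive reach(i,b) via R0 from cites(i,b)
round 1: derive reach(i,j) via R0 from cites(i,j)
round 2: derive reach(b,d) via R1 from reach(b,g), road(g,d)
round 2: derive reach(c,b) via R1 from reach(c,j), road(j,b)
round 2: derive anc(b) via R2 from reach(b,b), blue(b)
round 2: derive anc(c) via R2 from reach(c,f), blue(f)
round 2: derive anc(d) via R2 from reach(d,b), blue(b)
round 2: derive anc(i) via R2 from reach(i,b), blue(b)
round 3: derive reach(b,j) via R1 from reach(b,d), road(d,j)

no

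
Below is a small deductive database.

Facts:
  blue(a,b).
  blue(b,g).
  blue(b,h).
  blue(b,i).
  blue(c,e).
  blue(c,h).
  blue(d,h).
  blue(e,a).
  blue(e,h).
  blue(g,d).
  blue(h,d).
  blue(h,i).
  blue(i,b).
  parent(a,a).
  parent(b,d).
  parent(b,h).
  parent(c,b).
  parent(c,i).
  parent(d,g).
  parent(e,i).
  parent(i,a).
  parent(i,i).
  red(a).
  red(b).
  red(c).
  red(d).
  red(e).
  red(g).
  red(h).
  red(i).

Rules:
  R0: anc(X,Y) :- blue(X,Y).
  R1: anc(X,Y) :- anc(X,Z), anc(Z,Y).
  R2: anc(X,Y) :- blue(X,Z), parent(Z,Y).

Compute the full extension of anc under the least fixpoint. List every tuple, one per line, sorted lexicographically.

anc(a,a)
anc(a,b)
anc(a,d)
anc(a,g)
anc(a,h)
anc(a,i)
anc(b,a)
anc(b,b)
anc(b,d)
anc(b,g)
anc(b,h)
anc(b,i)
anc(c,a)
anc(c,b)
anc(c,d)
anc(c,e)
anc(c,g)
anc(c,h)
anc(c,i)
anc(d,a)
anc(d,b)
anc(d,d)
anc(d,g)
anc(d,h)
anc(d,i)
anc(e,a)
anc(e,b)
anc(e,d)
anc(e,g)
anc(e,h)
anc(e,i)
anc(g,a)
anc(g,b)
anc(g,d)
anc(g,g)
anc(g,h)
anc(g,i)
anc(h,a)
anc(h,b)
anc(h,d)
anc(h,g)
anc(h,h)
anc(h,i)
anc(i,a)
anc(i,b)
anc(i,d)
anc(i,g)
anc(i,h)
anc(i,i)

round 1: derive anc(a,b) via R0 from blue(a,b)
round 1: derive anc(b,g) via R0 from blue(b,g)
round 1: derive anc(b,h) via R0 from blue(b,h)
round 1: derive anc(b,i) via R0 from blue(b,i)
round 1: derive anc(c,e) via R0 from blue(c,e)
round 1: derive anc(c,h) via R0 from blue(c,h)
round 1: derive anc(d,h) via R0 from blue(d,h)
round 1: derive anc(e,a) via R0 from blue(e,a)
round 1: derive anc(e,h) via R0 from blue(e,h)
round 1: derive anc(g,d) via R0 from blue(g,d)
round 1: derive anc(h,d) via R0 from blue(h,d)
round 1: derive anc(h,i) via R0 from blue(h,i)
round 1: derive anc(i,b) via R0 from blue(i,b)
round 1: derive anc(a,d) via R2 from blue(a,b), parent(b,d)
round 1: derive anc(a,h) via R2 from blue(a,b), parent(b,h)
round 1: derive anc(b,a) via R2 from blue(b,i), parent(i,a)
round 1: derive anc(c,i) via R2 from blue(c,e), parent(e,i)
round 1: derive anc(g,g) via R2 from blue(g,d), parent(d,g)
round 1: derive anc(h,a) via R2 from blue(h,i), parent(i,a)
round 1: derive anc(h,g) via R2 from blue(h,d), parent(d,g)
round 1: derive anc(i,d) via R2 from blue(i,b), parent(b,d)
round 1: derive anc(i,h) via R2 from blue(i,b), parent(b,h)
round 2: derive anc(a,a) via R1 from anc(a,b), anc(b,a)
round 2: derive anc(a,g) via R1 from anc(a,b), anc(b,g)
round 2: derive anc(a,i) via R1 from anc(a,b), anc(b,i)
round 2: derive anc(b,b) via R1 from anc(b,a), anc(a,b)
round 2: derive anc(b,d) via R1 from anc(b,a), anc(a,d)
round 2: derive anc(c,a) via R1 from anc(c,e), anc(e,a)
round 2: derive anc(c,b) via R1 from anc(c,i), anc(i,b)
round 2: derive anc(c,d) via R1 from anc(c,h), anc(h,d)
round 2: derive anc(c,g) via R1 from anc(c,h), anc(h,g)
round 2: derive anc(d,a) via R1 from anc(d,h), anc(h,a)
round 2: derive anc(d,d) via R1 from anc(d,h), anc(h,d)
round 2: derive anc(d,g) via R1 from anc(d,h), anc(h,g)
round 2: derive anc(d,i) via R1 from anc(d,h), anc(h,i)
round 2: derive anc(e,b) via R1 from anc(e,a), anc(a,b)
round 2: derive anc(e,d) via R1 from anc(e,a), anc(a,d)
round 2: derive anc(e,g) via R1 from anc(e,h), anc(h,g)
round 2: derive anc(e,i) via R1 from anc(e,h), anc(h,i)
round 2: derive anc(g,h) via R1 from anc(g,d), anc(d,h)
round 2: derive anc(h,b) via R1 from anc(h,a), anc(a,b)
round 2: derive anc(h,h) via R1 from anc(h,a), anc(a,h)
round 2: derive anc(i,a) via R1 from anc(i,b), anc(b,a)
round 2: derive anc(i,g) via R1 from anc(i,b), anc(b,g)
round 2: derive anc(i,i) via R1 from anc(i,b), anc(b,i)
round 3: derive anc(d,b) via R1 from anc(d,a), anc(a,b)
round 3: derive anc(g,a) via R1 from anc(g,d), anc(d,a)
round 3: derive anc(g,b) via R1 from anc(g,h), anc(h,b)
round 3: derive anc(g,i) via R1 from anc(g,d), anc(d,i)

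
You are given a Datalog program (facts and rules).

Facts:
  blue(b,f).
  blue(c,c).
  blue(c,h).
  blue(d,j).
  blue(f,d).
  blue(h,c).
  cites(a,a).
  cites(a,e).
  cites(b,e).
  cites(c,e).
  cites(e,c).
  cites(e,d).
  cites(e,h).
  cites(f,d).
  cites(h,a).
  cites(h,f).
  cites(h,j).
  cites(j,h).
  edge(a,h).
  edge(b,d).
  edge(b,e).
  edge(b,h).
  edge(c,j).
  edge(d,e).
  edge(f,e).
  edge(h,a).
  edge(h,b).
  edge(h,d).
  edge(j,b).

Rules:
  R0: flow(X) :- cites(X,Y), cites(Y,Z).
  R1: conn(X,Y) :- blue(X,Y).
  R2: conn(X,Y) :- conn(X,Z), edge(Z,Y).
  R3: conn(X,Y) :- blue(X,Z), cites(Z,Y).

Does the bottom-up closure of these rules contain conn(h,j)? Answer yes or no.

yes

round 1: derive conn(b,f) via R1 from blue(b,f)
round 1: derive conn(c,c) via R1 from blue(c,c)
round 1: derive conn(c,h) via R1 from blue(c,h)
round 1: derive conn(d,j) via R1 from blue(d,j)
round 1: derive conn(f,d) via R1 from blue(f,d)
round 1: derive conn(h,c) via R1 from blue(h,c)
round 1: derive conn(b,d) via R3 from blue(b,f), cites(f,d)
round 1: derive conn(c,a) via R3 from blue(c,h), cites(h,a)
round 1: derive conn(c,e) via R3 from blue(c,c), cites(c,e)
round 1: derive conn(c,f) via R3 from blue(c,h), cites(h,f)
round 1: derive conn(c,j) via R3 from blue(c,h), cites(h,j)
round 1: derive conn(d,h) via R3 from blue(d,j), cites(j,h)
round 1: derive conn(h,e) via R3 from blue(h,c), cites(c,e)
round 2: derive conn(b,e) via R2 from conn(b,d), edge(d,e)
round 2: derive conn(c,b) via R2 from conn(c,h), edge(h,b)
round 2: derive conn(c,d) via R2 from conn(c,h), edge(h,d)
round 2: derive conn(d,a) via R2 from conn(d,h), edge(h,a)
round 2: derive conn(d,b) via R2 from conn(d,h), edge(h,b)
round 2: derive conn(d,d) via R2 from conn(d,h), edge(h,d)
round 2: derive conn(f,e) via R2 from conn(f,d), edge(d,e)
round 2: derive conn(h,j) via R2 from conn(h,c), edge(c,j)
round 3: derive conn(d,e) via R2 from conn(d,b), edge(b,e)
round 3: derive conn(h,b) via R2 from conn(h,j), edge(j,b)
round 4: derive conn(h,d) via R2 from conn(h,b), edge(b,d)
round 4: derive conn(h,h) via R2 from conn(h,b), edge(b,h)
round 5: derive conn(h,a) via R2 from conn(h,h), edge(h,a)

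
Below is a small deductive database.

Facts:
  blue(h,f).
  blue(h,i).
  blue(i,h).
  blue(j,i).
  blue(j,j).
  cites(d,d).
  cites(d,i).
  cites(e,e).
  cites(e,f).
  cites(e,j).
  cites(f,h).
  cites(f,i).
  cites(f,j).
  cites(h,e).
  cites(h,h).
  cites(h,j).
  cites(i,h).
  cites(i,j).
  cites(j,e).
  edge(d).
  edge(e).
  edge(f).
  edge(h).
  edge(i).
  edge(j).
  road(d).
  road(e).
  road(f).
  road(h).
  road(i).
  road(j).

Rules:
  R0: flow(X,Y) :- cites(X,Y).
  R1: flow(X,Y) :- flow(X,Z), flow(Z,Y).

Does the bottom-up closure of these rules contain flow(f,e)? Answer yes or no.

round 1: derive flow(d,d) via R0 from cites(d,d)
round 1: derive flow(d,i) via R0 from cites(d,i)
round 1: derive flow(e,e) via R0 from cites(e,e)
round 1: derive flow(e,f) via R0 from cites(e,f)
round 1: derive flow(e,j) via R0 from cites(e,j)
round 1: derive flow(f,h) via R0 from cites(f,h)
round 1: derive flow(f,i) via R0 from cites(f,i)
round 1: derive flow(f,j) via R0 from cites(f,j)
round 1: derive flow(h,e) via R0 from cites(h,e)
round 1: derive flow(h,h) via R0 from cites(h,h)
round 1: derive flow(h,j) via R0 from cites(h,j)
round 1: derive flow(i,h) via R0 from cites(i,h)
round 1: derive flow(i,j) via R0 from cites(i,j)
round 1: derive flow(j,e) via R0 from cites(j,e)
round 2: derive flow(d,h) via R1 from flow(d,i), flow(i,h)
round 2: derive flow(d,j) via R1 from flow(d,i), flow(i,j)
round 2: derive flow(e,h) via R1 from flow(e,f), flow(f,h)
round 2: derive flow(e,i) via R1 from flow(e,f), flow(f,i)
round 2: derive flow(f,e) via R1 from flow(f,h), flow(h,e)
round 2: derive flow(h,f) via R1 from flow(h,e), flow(e,f)
round 2: derive flow(i,e) via R1 from flow(i,h), flow(h,e)
round 2: derive flow(j,f) via R1 from flow(j,e), flow(e,f)
round 2: derive flow(j,j) via R1 from flow(j,e), flow(e,j)
round 3: derive flow(d,e) via R1 from flow(d,h), flow(h,e)
round 3: derive flow(d,f) via R1 from flow(d,h), flow(h,f)
round 3: derive flow(f,f) via R1 from flow(f,e), flow(e,f)
round 3: derive flow(h,i) via R1 from flow(h,e), flow(e,i)
round 3: derive flow(i,f) via R1 from flow(i,e), flow(e,f)
round 3: derive flow(i,i) via R1 from flow(i,e), flow(e,i)
round 3: derive flow(j,h) via R1 from flow(j,e), flow(e,h)
round 3: derive flow(j,i) via R1 from flow(j,e), flow(e,i)

yes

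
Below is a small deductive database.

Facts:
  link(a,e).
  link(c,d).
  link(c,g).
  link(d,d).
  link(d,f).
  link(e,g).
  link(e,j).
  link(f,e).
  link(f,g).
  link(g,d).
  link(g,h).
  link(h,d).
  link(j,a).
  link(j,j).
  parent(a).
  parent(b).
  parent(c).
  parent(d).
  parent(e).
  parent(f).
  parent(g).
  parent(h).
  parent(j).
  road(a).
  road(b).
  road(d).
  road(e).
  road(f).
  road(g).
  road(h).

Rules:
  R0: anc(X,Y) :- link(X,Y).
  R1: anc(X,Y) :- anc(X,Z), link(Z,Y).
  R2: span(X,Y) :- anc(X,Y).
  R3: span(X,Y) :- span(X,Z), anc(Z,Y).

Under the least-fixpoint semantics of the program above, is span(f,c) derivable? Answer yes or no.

no

round 1: derive anc(a,e) via R0 from link(a,e)
round 1: derive anc(c,d) via R0 from link(c,d)
round 1: derive anc(c,g) via R0 from link(c,g)
round 1: derive anc(d,d) via R0 from link(d,d)
round 1: derive anc(d,f) via R0 from link(d,f)
round 1: derive anc(e,g) via R0 from link(e,g)
round 1: derive anc(e,j) via R0 from link(e,j)
round 1: derive anc(f,e) via R0 from link(f,e)
round 1: derive anc(f,g) via R0 from link(f,g)
round 1: derive anc(g,d) via R0 from link(g,d)
round 1: derive anc(g,h) via R0 from link(g,h)
round 1: derive anc(h,d) via R0 from link(h,d)
round 1: derive anc(j,a) via R0 from link(j,a)
round 1: derive anc(j,j) via R0 from link(j,j)
round 2: derive anc(a,g) via R1 from anc(a,e), link(e,g)
round 2: derive anc(a,j) via R1 from anc(a,e), link(e,j)
round 2: derive anc(c,f) via R1 from anc(c,d), link(d,f)
round 2: derive anc(c,h) via R1 from anc(c,g), link(g,h)
round 2: derive anc(d,e) via R1 from anc(d,f), link(f,e)
round 2: derive anc(d,g) via R1 from anc(d,f), link(f,g)
round 2: derive anc(e,a) via R1 from anc(e,j), link(j,a)
round 2: derive anc(e,d) via R1 from anc(e,g), link(g,d)
round 2: derive anc(e,h) via R1 from anc(e,g), link(g,h)
round 2: derive anc(f,d) via R1 from anc(f,g), link(g,d)
round 2: derive anc(f,h) via R1 from anc(f,g), link(g,h)
round 2: derive anc(f,j) via R1 from anc(f,e), link(e,j)
round 2: derive anc(g,f) via R1 from anc(g,d), link(d,f)
round 2: derive anc(h,f) via R1 from anc(h,d), link(d,f)
round 2: derive anc(j,e) via R1 from anc(j,a), link(a,e)
round 2: derive span(a,e) via R2 from anc(a,e)
round 2: derive span(c,d) via R2 from anc(c,d)
round 2: derive span(c,g) via R2 from anc(c,g)
round 2: derive span(d,d) via R2 from anc(d,d)
round 2: derive span(d,f) via R2 from anc(d,f)
round 2: derive span(e,g) via R2 from anc(e,g)
round 2: derive span(e,j) via R2 from anc(e,j)
round 2: derive span(f,e) via R2 from anc(f,e)
round 2: derive span(f,g) via R2 from anc(f,g)
round 2: derive span(g,d) via R2 from anc(g,d)
round 2: derive span(g,h) via R2 from anc(g,h)
round 2: derive span(h,d) via R2 from anc(h,d)
round 2: derive span(j,a) via R2 from anc(j,a)
round 2: derive span(j,j) via R2 from anc(j,j)
round 3: derive anc(a,a) via R1 from anc(a,j), link(j,a)
round 3: derive anc(a,d) via R1 from anc(a,g), link(g,d)
round 3: derive anc(a,h) via R1 from anc(a,g), link(g,h)
round 3: derive anc(c,e) via R1 from anc(c,f), link(f,e)
round 3: derive anc(d,h) via R1 from anc(d,g), link(g,h)
round 3: derive anc(d,j) via R1 from anc(d,e), link(e,j)
round 3: derive anc(e,e) via R1 from anc(e,a), link(a,e)
round 3: derive anc(e,f) via R1 from anc(e,d), link(d,f)
round 3: derive anc(f,a) via R1 from anc(f,j), link(j,a)
round 3: derive anc(f,f) via R1 from anc(f,d), link(d,f)
round 3: derive anc(g,e) via R1 from anc(g,f), link(f,e)
round 3: derive anc(g,g) via R1 from anc(g,f), link(f,g)
round 3: derive anc(h,e) via R1 from anc(h,f), link(f,e)
round 3: derive anc(h,g) via R1 from anc(h,f), link(f,g)
round 3: derive anc(j,g) via R1 from anc(j,e), link(e,g)
round 3: derive span(a,g) via R2 from anc(a,g)
round 3: derive span(a,j) via R2 from anc(a,j)
round 3: derive span(c,f) via R2 from anc(c,f)
round 3: derive span(c,h) via R2 from anc(c,h)
round 3: derive span(d,e) via R2 from anc(d,e)
round 3: derive span(d,g) via R2 from anc(d,g)
round 3: derive span(e,a) via R2 from anc(e,a)
round 3: derive span(e,d) via R2 from anc(e,d)
round 3: derive span(e,h) via R2 from anc(e,h)
round 3: derive span(f,d) via R2 from anc(f,d)
round 3: derive span(f,h) via R2 from anc(f,h)
round 3: derive span(f,j) via R2 from anc(f,j)
round 3: derive span(g,f) via R2 from anc(g,f)
round 3: derive span(h,f) via R2 from anc(h,f)
round 3: derive span(j,e) via R2 from anc(j,e)
round 3: derive span(a,a) via R3 from span(a,e), anc(e,a)
round 3: derive span(a,d) via R3 from span(a,e), anc(e,d)
round 3: derive span(a,h) via R3 from span(a,e), anc(e,h)
round 3: derive span(c,e) via R3 from span(c,d), anc(d,e)
round 3: derive span(d,h) via R3 from span(d,f), anc(f,h)
round 3: derive span(d,j) via R3 from span(d,f), anc(f,j)
round 3: derive span(e,e) via R3 from span(e,j), anc(j,e)
round 3: derive span(e,f) via R3 from span(e,g), anc(g,f)
round 3: derive span(f,a) via R3 from span(f,e), anc(e,a)
round 3: derive span(f,f) via R3 from span(f,g), anc(g,f)
round 3: derive span(g,e) via R3 from span(g,d), anc(d,e)
round 3: derive span(g,g) via R3 from span(g,d), anc(d,g)
round 3: derive span(h,e) via R3 from span(h,d), anc(d,e)
round 3: derive span(h,g) via R3 from span(h,d), anc(d,g)
round 3: derive span(j,g) via R3 from span(j,a), anc(a,g)
round 4: derive anc(a,f) via R1 from anc(a,d), link(d,f)
round 4: derive anc(c,j) via R1 from anc(c,e), link(e,j)
round 4: derive anc(d,a) via R1 from anc(d,j), link(j,a)
round 4: derive anc(g,j) via R1 from anc(g,e), link(e,j)
round 4: derive anc(h,h) via R1 from anc(h,g), link(g,h)
round 4: derive anc(h,j) via R1 from anc(h,e), link(e,j)
round 4: derive anc(j,d) via R1 from anc(j,g), link(g,d)
round 4: derive anc(j,h) via R1 from anc(j,g), link(g,h)
round 4: derive span(a,f) via R3 from span(a,d), anc(d,f)
round 4: derive span(c,a) via R3 from span(c,e), anc(e,a)
round 4: derive span(c,j) via R3 from span(c,d), anc(d,j)
round 4: derive span(d,a) via R3 from span(d,e), anc(e,a)
round 4: derive span(g,a) via R3 from span(g,e), anc(e,a)
round 4: derive span(g,j) via R3 from span(g,d), anc(d,j)
round 4: derive span(h,a) via R3 from span(h,e), anc(e,a)
round 4: derive span(h,h) via R3 from span(h,d), anc(d,h)
round 4: derive span(h,j) via R3 from span(h,d), anc(d,j)
round 4: derive span(j,d) via R3 from span(j,a), anc(a,d)
round 4: derive span(j,f) via R3 from span(j,e), anc(e,f)
round 4: derive span(j,h) via R3 from span(j,a), anc(a,h)
round 5: derive anc(c,a) via R1 from anc(c,j), link(j,a)
round 5: derive anc(g,a) via R1 from anc(g,j), link(j,a)
round 5: derive anc(h,a) via R1 from anc(h,j), link(j,a)
round 5: derive anc(j,f) via R1 from anc(j,d), link(d,f)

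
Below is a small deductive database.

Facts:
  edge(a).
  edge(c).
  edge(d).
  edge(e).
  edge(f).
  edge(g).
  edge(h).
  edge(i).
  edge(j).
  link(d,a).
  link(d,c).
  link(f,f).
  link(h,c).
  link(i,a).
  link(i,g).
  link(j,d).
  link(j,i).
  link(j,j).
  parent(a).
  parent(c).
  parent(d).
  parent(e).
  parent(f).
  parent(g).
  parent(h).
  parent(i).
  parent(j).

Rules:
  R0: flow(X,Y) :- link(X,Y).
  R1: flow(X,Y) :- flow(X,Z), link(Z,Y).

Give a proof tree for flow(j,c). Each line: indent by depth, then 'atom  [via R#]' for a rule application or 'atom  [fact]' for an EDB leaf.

round 1: derive flow(d,a) via R0 from link(d,a)
round 1: derive flow(d,c) via R0 from link(d,c)
round 1: derive flow(f,f) via R0 from link(f,f)
round 1: derive flow(h,c) via R0 from link(h,c)
round 1: derive flow(i,a) via R0 from link(i,a)
round 1: derive flow(i,g) via R0 from link(i,g)
round 1: derive flow(j,d) via R0 from link(j,d)
round 1: derive flow(j,i) via R0 from link(j,i)
round 1: derive flow(j,j) via R0 from link(j,j)
round 2: derive flow(j,a) via R1 from flow(j,d), link(d,a)
round 2: derive flow(j,c) via R1 from flow(j,d), link(d,c)
round 2: derive flow(j,g) via R1 from flow(j,i), link(i,g)

flow(j,c)  [via R1]
  flow(j,d)  [via R0]
    link(j,d)  [fact]
  link(d,c)  [fact]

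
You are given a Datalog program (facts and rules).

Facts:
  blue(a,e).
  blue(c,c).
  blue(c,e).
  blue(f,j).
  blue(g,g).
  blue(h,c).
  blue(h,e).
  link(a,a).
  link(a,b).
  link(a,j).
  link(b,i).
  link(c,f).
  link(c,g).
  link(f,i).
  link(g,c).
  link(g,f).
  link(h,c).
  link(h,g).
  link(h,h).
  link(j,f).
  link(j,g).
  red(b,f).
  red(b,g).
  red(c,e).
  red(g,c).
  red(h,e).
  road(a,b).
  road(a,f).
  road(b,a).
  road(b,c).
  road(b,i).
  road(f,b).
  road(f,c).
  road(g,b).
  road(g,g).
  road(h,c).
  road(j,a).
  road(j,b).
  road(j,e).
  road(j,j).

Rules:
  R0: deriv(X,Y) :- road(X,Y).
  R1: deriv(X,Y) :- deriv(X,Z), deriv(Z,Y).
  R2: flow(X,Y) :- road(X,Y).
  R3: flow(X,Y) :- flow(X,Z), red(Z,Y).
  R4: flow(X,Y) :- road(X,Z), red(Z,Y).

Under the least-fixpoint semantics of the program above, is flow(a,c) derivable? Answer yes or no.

yes

round 1: derive flow(a,b) via R2 from road(a,b)
round 1: derive flow(a,f) via R2 from road(a,f)
round 1: derive flow(b,a) via R2 from road(b,a)
round 1: derive flow(b,c) via R2 from road(b,c)
round 1: derive flow(b,i) via R2 from road(b,i)
round 1: derive flow(f,b) via R2 from road(f,b)
round 1: derive flow(f,c) via R2 from road(f,c)
round 1: derive flow(g,b) via R2 from road(g,b)
round 1: derive flow(g,g) via R2 from road(g,g)
round 1: derive flow(h,c) via R2 from road(h,c)
round 1: derive flow(j,a) via R2 from road(j,a)
round 1: derive flow(j,b) via R2 from road(j,b)
round 1: derive flow(j,e) via R2 from road(j,e)
round 1: derive flow(j,j) via R2 from road(j,j)
round 1: derive flow(a,g) via R4 from road(a,b), red(b,g)
round 1: derive flow(b,e) via R4 from road(b,c), red(c,e)
round 1: derive flow(f,e) via R4 from road(f,c), red(c,e)
round 1: derive flow(f,f) via R4 from road(f,b), red(b,f)
round 1: derive flow(f,g) via R4 from road(f,b), red(b,g)
round 1: derive flow(g,c) via R4 from road(g,g), red(g,c)
round 1: derive flow(g,f) via R4 from road(g,b), red(b,f)
round 1: derive flow(h,e) via R4 from road(h,c), red(c,e)
round 1: derive flow(j,f) via R4 from road(j,b), red(b,f)
round 1: derive flow(j,g) via R4 from road(j,b), red(b,g)
round 2: derive flow(a,c) via R3 from flow(a,g), red(g,c)
round 2: derive flow(g,e) via R3 from flow(g,c), red(c,e)
round 2: derive flow(j,c) via R3 from flow(j,g), red(g,c)
round 3: derive flow(a,e) via R3 from flow(a,c), red(c,e)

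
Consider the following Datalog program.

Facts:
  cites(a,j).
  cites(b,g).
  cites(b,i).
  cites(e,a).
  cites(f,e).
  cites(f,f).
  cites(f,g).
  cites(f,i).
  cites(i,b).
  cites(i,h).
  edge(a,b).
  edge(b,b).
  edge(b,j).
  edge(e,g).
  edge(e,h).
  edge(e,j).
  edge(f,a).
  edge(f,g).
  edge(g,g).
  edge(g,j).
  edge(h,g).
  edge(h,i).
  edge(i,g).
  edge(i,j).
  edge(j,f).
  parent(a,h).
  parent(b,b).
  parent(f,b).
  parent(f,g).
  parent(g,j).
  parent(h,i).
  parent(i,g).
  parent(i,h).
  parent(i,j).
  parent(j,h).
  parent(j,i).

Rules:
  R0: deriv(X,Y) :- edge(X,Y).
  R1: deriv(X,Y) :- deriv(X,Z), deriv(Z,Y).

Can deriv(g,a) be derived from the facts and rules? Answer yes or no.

round 1: derive deriv(a,b) via R0 from edge(a,b)
round 1: derive deriv(b,b) via R0 from edge(b,b)
round 1: derive deriv(b,j) via R0 from edge(b,j)
round 1: derive deriv(e,g) via R0 from edge(e,g)
round 1: derive deriv(e,h) via R0 from edge(e,h)
round 1: derive deriv(e,j) via R0 from edge(e,j)
round 1: derive deriv(f,a) via R0 from edge(f,a)
round 1: derive deriv(f,g) via R0 from edge(f,g)
round 1: derive deriv(g,g) via R0 from edge(g,g)
round 1: derive deriv(g,j) via R0 from edge(g,j)
round 1: derive deriv(h,g) via R0 from edge(h,g)
round 1: derive deriv(h,i) via R0 from edge(h,i)
round 1: derive deriv(i,g) via R0 from edge(i,g)
round 1: derive deriv(i,j) via R0 from edge(i,j)
round 1: derive deriv(j,f) via R0 from edge(j,f)
round 2: derive deriv(a,j) via R1 from deriv(a,b), deriv(b,j)
round 2: derive deriv(b,f) via R1 from deriv(b,j), deriv(j,f)
round 2: derive deriv(e,f) via R1 from deriv(e,j), deriv(j,f)
round 2: derive deriv(e,i) via R1 from deriv(e,h), deriv(h,i)
round 2: derive deriv(f,b) via R1 from deriv(f,a), deriv(a,b)
round 2: derive deriv(f,j) via R1 from deriv(f,g), deriv(g,j)
round 2: derive deriv(g,f) via R1 from deriv(g,j), deriv(j,f)
round 2: derive deriv(h,j) via R1 from deriv(h,g), deriv(g,j)
round 2: derive deriv(i,f) via R1 from deriv(i,j), deriv(j,f)
round 2: derive deriv(j,a) via R1 from deriv(j,f), deriv(f,a)
round 2: derive deriv(j,g) via R1 from deriv(j,f), deriv(f,g)
round 3: derive deriv(a,a) via R1 from deriv(a,j), deriv(j,a)
round 3: derive deriv(a,f) via R1 from deriv(a,b), deriv(b,f)
round 3: derive deriv(a,g) via R1 from deriv(a,j), deriv(j,g)
round 3: derive deriv(b,a) via R1 from deriv(b,f), deriv(f,a)
round 3: derive deriv(b,g) via R1 from deriv(b,f), deriv(f,g)
round 3: derive deriv(e,a) via R1 from deriv(e,f), deriv(f,a)
round 3: derive deriv(e,b) via R1 from deriv(e,f), deriv(f,b)
round 3: derive deriv(f,f) via R1 from deriv(f,b), deriv(b,f)
round 3: derive deriv(g,a) via R1 from deriv(g,f), deriv(f,a)
round 3: derive deriv(g,b) via R1 from deriv(g,f), deriv(f,b)
round 3: derive deriv(h,a) via R1 from deriv(h,j), deriv(j,a)
round 3: derive deriv(h,f) via R1 from deriv(h,g), deriv(g,f)
round 3: derive deriv(i,a) via R1 from deriv(i,f), deriv(f,a)
round 3: derive deriv(i,b) via R1 from deriv(i,f), deriv(f,b)
round 3: derive deriv(j,b) via R1 from deriv(j,a), deriv(a,b)
round 3: derive deriv(j,j) via R1 from deriv(j,a), deriv(a,j)
round 4: derive deriv(h,b) via R1 from deriv(h,a), deriv(a,b)

yes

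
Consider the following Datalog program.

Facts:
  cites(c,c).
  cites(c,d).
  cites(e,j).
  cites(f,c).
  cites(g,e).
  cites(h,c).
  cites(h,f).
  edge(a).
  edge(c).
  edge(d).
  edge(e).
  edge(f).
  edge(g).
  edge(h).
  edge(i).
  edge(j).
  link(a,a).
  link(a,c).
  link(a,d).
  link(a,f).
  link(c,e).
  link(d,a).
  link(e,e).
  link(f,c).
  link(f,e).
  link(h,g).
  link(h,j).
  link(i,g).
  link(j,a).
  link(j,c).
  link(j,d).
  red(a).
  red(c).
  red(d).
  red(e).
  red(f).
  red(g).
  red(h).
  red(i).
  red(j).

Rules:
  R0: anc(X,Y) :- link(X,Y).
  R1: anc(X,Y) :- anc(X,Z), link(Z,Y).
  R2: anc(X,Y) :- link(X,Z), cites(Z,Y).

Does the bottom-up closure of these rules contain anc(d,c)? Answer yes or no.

yes

round 1: derive anc(a,a) via R0 from link(a,a)
round 1: derive anc(a,c) via R0 from link(a,c)
round 1: derive anc(a,d) via R0 from link(a,d)
round 1: derive anc(a,f) via R0 from link(a,f)
round 1: derive anc(c,e) via R0 from link(c,e)
round 1: derive anc(d,a) via R0 from link(d,a)
round 1: derive anc(e,e) via R0 from link(e,e)
round 1: derive anc(f,c) via R0 from link(f,c)
round 1: derive anc(f,e) via R0 from link(f,e)
round 1: derive anc(h,g) via R0 from link(h,g)
round 1: derive anc(h,j) via R0 from link(h,j)
round 1: derive anc(i,g) via R0 from link(i,g)
round 1: derive anc(j,a) via R0 from link(j,a)
round 1: derive anc(j,c) via R0 from link(j,c)
round 1: derive anc(j,d) via R0 from link(j,d)
round 1: derive anc(c,j) via R2 from link(c,e), cites(e,j)
round 1: derive anc(e,j) via R2 from link(e,e), cites(e,j)
round 1: derive anc(f,d) via R2 from link(f,c), cites(c,d)
round 1: derive anc(f,j) via R2 from link(f,e), cites(e,j)
round 1: derive anc(h,e) via R2 from link(h,g), cites(g,e)
round 1: derive anc(i,e) via R2 from link(i,g), cites(g,e)
round 2: derive anc(a,e) via R1 from anc(a,c), link(c,e)
round 2: derive anc(c,a) via R1 from anc(c,j), link(j,a)
round 2: derive anc(c,c) via R1 from anc(c,j), link(j,c)
round 2: derive anc(c,d) via R1 from anc(c,j), link(j,d)
round 2: derive anc(d,c) via R1 from anc(d,a), link(a,c)
round 2: derive anc(d,d) via R1 from anc(d,a), link(a,d)
round 2: derive anc(d,f) via R1 from anc(d,a), link(a,f)
round 2: derive anc(e,a) via R1 from anc(e,j), link(j,a)
round 2: derive anc(e,c) via R1 from anc(e,j), link(j,c)
round 2: derive anc(e,d) via R1 from anc(e,j), link(j,d)
round 2: derive anc(f,a) via R1 from anc(f,d), link(d,a)
round 2: derive anc(h,a) via R1 from anc(h,j), link(j,a)
round 2: derive anc(h,c) via R1 from anc(h,j), link(j,c)
round 2: derive anc(h,d) via R1 from anc(h,j), link(j,d)
round 2: derive anc(j,e) via R1 from anc(j,c), link(c,e)
round 2: derive anc(j,f) via R1 from anc(j,a), link(a,f)
round 3: derive anc(c,f) via R1 from anc(c,a), link(a,f)
round 3: derive anc(d,e) via R1 from anc(d,c), link(c,e)
round 3: derive anc(e,f) via R1 from anc(e,a), link(a,f)
round 3: derive anc(f,f) via R1 from anc(f,a), link(a,f)
round 3: derive anc(h,f) via R1 from anc(h,a), link(a,f)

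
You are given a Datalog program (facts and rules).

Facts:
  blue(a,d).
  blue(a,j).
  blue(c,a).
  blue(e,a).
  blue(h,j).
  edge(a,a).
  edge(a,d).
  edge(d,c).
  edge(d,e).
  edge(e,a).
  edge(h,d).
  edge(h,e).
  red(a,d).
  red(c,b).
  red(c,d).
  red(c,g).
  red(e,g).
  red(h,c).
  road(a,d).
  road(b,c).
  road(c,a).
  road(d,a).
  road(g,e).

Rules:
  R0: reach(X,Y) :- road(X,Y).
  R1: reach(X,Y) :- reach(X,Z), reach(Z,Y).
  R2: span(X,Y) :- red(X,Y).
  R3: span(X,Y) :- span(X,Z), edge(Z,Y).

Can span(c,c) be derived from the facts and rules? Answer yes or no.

round 1: derive span(a,d) via R2 from red(a,d)
round 1: derive span(c,b) via R2 from red(c,b)
round 1: derive span(c,d) via R2 from red(c,d)
round 1: derive span(c,g) via R2 from red(c,g)
round 1: derive span(e,g) via R2 from red(e,g)
round 1: derive span(h,c) via R2 from red(h,c)
round 2: derive span(a,c) via R3 from span(a,d), edge(d,c)
round 2: derive span(a,e) via R3 from span(a,d), edge(d,e)
round 2: derive span(c,c) via R3 from span(c,d), edge(d,c)
round 2: derive span(c,e) via R3 from span(c,d), edge(d,e)
round 3: derive span(a,a) via R3 from span(a,e), edge(e,a)
round 3: derive span(c,a) via R3 from span(c,e), edge(e,a)

yes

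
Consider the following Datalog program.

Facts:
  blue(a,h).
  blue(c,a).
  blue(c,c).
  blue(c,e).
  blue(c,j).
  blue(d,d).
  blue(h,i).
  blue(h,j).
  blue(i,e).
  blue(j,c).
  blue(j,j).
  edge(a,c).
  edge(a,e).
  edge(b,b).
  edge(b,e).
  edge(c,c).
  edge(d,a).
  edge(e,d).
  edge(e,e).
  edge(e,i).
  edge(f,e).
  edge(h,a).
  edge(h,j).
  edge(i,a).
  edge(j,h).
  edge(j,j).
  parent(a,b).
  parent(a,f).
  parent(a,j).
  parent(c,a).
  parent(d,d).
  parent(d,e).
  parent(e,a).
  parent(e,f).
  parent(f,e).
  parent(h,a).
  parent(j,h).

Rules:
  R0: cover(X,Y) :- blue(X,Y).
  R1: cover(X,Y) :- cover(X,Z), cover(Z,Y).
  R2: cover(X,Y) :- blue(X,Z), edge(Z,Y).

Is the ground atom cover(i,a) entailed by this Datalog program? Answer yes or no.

yes

round 1: derive cover(a,h) via R0 from blue(a,h)
round 1: derive cover(c,a) via R0 from blue(c,a)
round 1: derive cover(c,c) via R0 from blue(c,c)
round 1: derive cover(c,e) via R0 from blue(c,e)
round 1: derive cover(c,j) via R0 from blue(c,j)
round 1: derive cover(d,d) via R0 from blue(d,d)
round 1: derive cover(h,i) via R0 from blue(h,i)
round 1: derive cover(h,j) via R0 from blue(h,j)
round 1: derive cover(i,e) via R0 from blue(i,e)
round 1: derive cover(j,c) via R0 from blue(j,c)
round 1: derive cover(j,j) via R0 from blue(j,j)
round 1: derive cover(a,a) via R2 from blue(a,h), edge(h,a)
round 1: derive cover(a,j) via R2 from blue(a,h), edge(h,j)
round 1: derive cover(c,d) via R2 from blue(c,e), edge(e,d)
round 1: derive cover(c,h) via R2 from blue(c,j), edge(j,h)
round 1: derive cover(c,i) via R2 from blue(c,e), edge(e,i)
round 1: derive cover(d,a) via R2 from blue(d,d), edge(d,a)
round 1: derive cover(h,a) via R2 from blue(h,i), edge(i,a)
round 1: derive cover(h,h) via R2 from blue(h,j), edge(j,h)
round 1: derive cover(i,d) via R2 from blue(i,e), edge(e,d)
round 1: derive cover(i,i) via R2 from blue(i,e), edge(e,i)
round 1: derive cover(j,h) via R2 from blue(j,j), edge(j,h)
round 2: derive cover(a,c) via R1 from cover(a,j), cover(j,c)
round 2: derive cover(a,i) via R1 from cover(a,h), cover(h,i)
round 2: derive cover(d,h) via R1 from cover(d,a), cover(a,h)
round 2: derive cover(d,j) via R1 from cover(d,a), cover(a,j)
round 2: derive cover(h,c) via R1 from cover(h,j), cover(j,c)
round 2: derive cover(h,d) via R1 from cover(h,i), cover(i,d)
round 2: derive cover(h,e) via R1 from cover(h,i), cover(i,e)
round 2: derive cover(i,a) via R1 from cover(i,d), cover(d,a)
round 2: derive cover(j,a) via R1 from cover(j,c), cover(c,a)
round 2: derive cover(j,d) via R1 from cover(j,c), cover(c,d)
round 2: derive cover(j,e) via R1 from cover(j,c), cover(c,e)
round 2: derive cover(j,i) via R1 from cover(j,c), cover(c,i)
round 3: derive cover(a,d) via R1 from cover(a,c), cover(c,d)
round 3: derive cover(a,e) via R1 from cover(a,c), cover(c,e)
round 3: derive cover(d,c) via R1 from cover(d,a), cover(a,c)
round 3: derive cover(d,e) via R1 from cover(d,h), cover(h,e)
round 3: derive cover(d,i) via R1 from cover(d,a), cover(a,i)
round 3: derive cover(i,c) via R1 from cover(i,a), cover(a,c)
round 3: derive cover(i,h) via R1 from cover(i,a), cover(a,h)
round 3: derive cover(i,j) via R1 from cover(i,a), cover(a,j)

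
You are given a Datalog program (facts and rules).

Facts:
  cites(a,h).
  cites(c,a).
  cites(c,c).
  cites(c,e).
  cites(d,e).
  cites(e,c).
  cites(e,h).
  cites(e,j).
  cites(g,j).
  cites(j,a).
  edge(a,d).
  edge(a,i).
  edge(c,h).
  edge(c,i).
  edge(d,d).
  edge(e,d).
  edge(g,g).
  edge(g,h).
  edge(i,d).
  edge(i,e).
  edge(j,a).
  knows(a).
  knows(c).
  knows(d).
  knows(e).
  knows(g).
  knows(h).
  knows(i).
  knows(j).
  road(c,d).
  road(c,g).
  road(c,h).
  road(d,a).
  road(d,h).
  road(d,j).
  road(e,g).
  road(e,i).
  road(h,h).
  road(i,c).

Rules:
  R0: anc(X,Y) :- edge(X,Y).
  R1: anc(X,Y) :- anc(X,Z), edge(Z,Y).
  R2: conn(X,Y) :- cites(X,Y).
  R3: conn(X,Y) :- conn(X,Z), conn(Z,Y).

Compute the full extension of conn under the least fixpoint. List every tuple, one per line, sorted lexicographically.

round 1: derive conn(a,h) via R2 from cites(a,h)
round 1: derive conn(c,a) via R2 from cites(c,a)
round 1: derive conn(c,c) via R2 from cites(c,c)
round 1: derive conn(c,e) via R2 from cites(c,e)
round 1: derive conn(d,e) via R2 from cites(d,e)
round 1: derive conn(e,c) via R2 from cites(e,c)
round 1: derive conn(e,h) via R2 from cites(e,h)
round 1: derive conn(e,j) via R2 from cites(e,j)
round 1: derive conn(g,j) via R2 from cites(g,j)
round 1: derive conn(j,a) via R2 from cites(j,a)
round 2: derive conn(c,h) via R3 from conn(c,a), conn(a,h)
round 2: derive conn(c,j) via R3 from conn(c,e), conn(e,j)
round 2: derive conn(d,c) via R3 from conn(d,e), conn(e,c)
round 2: derive conn(d,h) via R3 from conn(d,e), conn(e,h)
round 2: derive conn(d,j) via R3 from conn(d,e), conn(e,j)
round 2: derive conn(e,a) via R3 from conn(e,c), conn(c,a)
round 2: derive conn(e,e) via R3 from conn(e,c), conn(c,e)
round 2: derive conn(g,a) via R3 from conn(g,j), conn(j,a)
round 2: derive conn(j,h) via R3 from conn(j,a), conn(a,h)
round 3: derive conn(d,a) via R3 from conn(d,c), conn(c,a)
round 3: derive conn(g,h) via R3 from conn(g,a), conn(a,h)

conn(a,h)
conn(c,a)
conn(c,c)
conn(c,e)
conn(c,h)
conn(c,j)
conn(d,a)
conn(d,c)
conn(d,e)
conn(d,h)
conn(d,j)
conn(e,a)
conn(e,c)
conn(e,e)
conn(e,h)
conn(e,j)
conn(g,a)
conn(g,h)
conn(g,j)
conn(j,a)
conn(j,h)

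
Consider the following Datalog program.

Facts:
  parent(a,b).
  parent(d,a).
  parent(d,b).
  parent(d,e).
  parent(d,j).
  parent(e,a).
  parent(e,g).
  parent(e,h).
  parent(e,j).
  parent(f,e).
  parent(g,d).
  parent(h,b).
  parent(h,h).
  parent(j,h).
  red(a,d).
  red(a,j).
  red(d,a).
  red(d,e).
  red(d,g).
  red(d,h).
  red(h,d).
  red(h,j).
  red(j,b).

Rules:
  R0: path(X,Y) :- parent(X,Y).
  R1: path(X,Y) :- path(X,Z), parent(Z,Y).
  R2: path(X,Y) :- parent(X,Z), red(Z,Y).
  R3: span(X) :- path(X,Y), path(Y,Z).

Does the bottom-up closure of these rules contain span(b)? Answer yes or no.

round 1: derive path(a,b) via R0 from parent(a,b)
round 1: derive path(d,a) via R0 from parent(d,a)
round 1: derive path(d,b) via R0 from parent(d,b)
round 1: derive path(d,e) via R0 from parent(d,e)
round 1: derive path(d,j) via R0 from parent(d,j)
round 1: derive path(e,a) via R0 from parent(e,a)
round 1: derive path(e,g) via R0 from parent(e,g)
round 1: derive path(e,h) via R0 from parent(e,h)
round 1: derive path(e,j) via R0 from parent(e,j)
round 1: derive path(f,e) via R0 from parent(f,e)
round 1: derive path(g,d) via R0 from parent(g,d)
round 1: derive path(h,b) via R0 from parent(h,b)
round 1: derive path(h,h) via R0 from parent(h,h)
round 1: derive path(j,h) via R0 from parent(j,h)
round 1: derive path(d,d) via R2 from parent(d,a), red(a,d)
round 1: derive path(e,b) via R2 from parent(e,j), red(j,b)
round 1: derive path(e,d) via R2 from parent(e,a), red(a,d)
round 1: derive path(g,a) via R2 from parent(g,d), red(d,a)
round 1: derive path(g,e) via R2 from parent(g,d), red(d,e)
round 1: derive path(g,g) via R2 from parent(g,d), red(d,g)
round 1: derive path(g,h) via R2 from parent(g,d), red(d,h)
round 1: derive path(h,d) via R2 from parent(h,h), red(h,d)
round 1: derive path(h,j) via R2 from parent(h,h), red(h,j)
round 1: derive path(j,d) via R2 from parent(j,h), red(h,d)
round 1: derive path(j,j) via R2 from parent(j,h), red(h,j)
round 2: derive path(d,g) via R1 from path(d,e), parent(e,g)
round 2: derive path(d,h) via R1 from path(d,e), parent(e,h)
round 2: derive path(e,e) via R1 from path(e,d), parent(d,e)
round 2: derive path(f,a) via R1 from path(f,e), parent(e,a)
round 2: derive path(f,g) via R1 from path(f,e), parent(e,g)
round 2: derive path(f,h) via R1 from path(f,e), parent(e,h)
round 2: derive path(f,j) via R1 from path(f,e), parent(e,j)
round 2: derive path(g,b) via R1 from path(g,a), parent(a,b)
round 2: derive path(g,j) via R1 from path(g,d), parent(d,j)
round 2: derive path(h,a) via R1 from path(h,d), parent(d,a)
round 2: derive path(h,e) via R1 from path(h,d), parent(d,e)
round 2: derive path(j,a) via R1 from path(j,d), parent(d,a)
round 2: derive path(j,b) via R1 from path(j,d), parent(d,b)
round 2: derive path(j,e) via R1 from path(j,d), parent(d,e)
round 2: derive span(d) via R3 from path(d,a), path(a,b)
round 2: derive span(e) via R3 from path(e,a), path(a,b)
round 2: derive span(f) via R3 from path(f,e), path(e,a)
round 2: derive span(g) via R3 from path(g,a), path(a,b)
round 2: derive span(h) via R3 from path(h,d), path(d,a)
round 2: derive span(j) via R3 from path(j,d), path(d,a)
round 3: derive path(f,b) via R1 from path(f,a), parent(a,b)
round 3: derive path(f,d) via R1 from path(f,g), parent(g,d)
round 3: derive path(h,g) via R1 from path(h,e), parent(e,g)
round 3: derive path(j,g) via R1 from path(j,e), parent(e,g)

no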